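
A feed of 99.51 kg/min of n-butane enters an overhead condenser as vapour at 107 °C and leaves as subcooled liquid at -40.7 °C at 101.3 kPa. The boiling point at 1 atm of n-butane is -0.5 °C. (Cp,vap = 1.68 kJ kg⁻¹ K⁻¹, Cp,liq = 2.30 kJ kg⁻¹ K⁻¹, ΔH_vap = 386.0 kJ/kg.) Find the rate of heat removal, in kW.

Q_c = 1090 kW

vapour 107→-0.5 °C: -180.6 kJ/kg
condensation at -0.5 °C: -386 kJ/kg
liquid -0.5→-40.7 °C: -92.46 kJ/kg
Δh = -180.6 + -386 + -92.46 = -659.06 kJ/kg
Q = ṁ·Δh = 99.51 kg/min × -659.06 kJ/kg = -65583 kJ/min
|Q| = 1093.1 kW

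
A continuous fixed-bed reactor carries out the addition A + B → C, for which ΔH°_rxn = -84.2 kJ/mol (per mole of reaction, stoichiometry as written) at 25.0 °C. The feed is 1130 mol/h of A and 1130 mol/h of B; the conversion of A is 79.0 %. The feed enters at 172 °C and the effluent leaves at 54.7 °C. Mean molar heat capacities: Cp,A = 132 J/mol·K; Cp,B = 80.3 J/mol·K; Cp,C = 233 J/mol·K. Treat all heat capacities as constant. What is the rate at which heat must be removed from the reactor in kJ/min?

Extent of reaction ξ = 0.790 × 1130 = 892.7 mol/h
Reaction term: ξ·ΔH°_rxn = 892.7 × -84.2 = -75165 kJ/h
Sensible, feed 172→25 °C: -35265 kJ/h
Outlet flows (mol/h): A 237.3, B 237.3, C 892.7
Sensible, products 25→54.7 °C: 7673.8 kJ/h
Q = ΔH = -102760 kJ/h = -28.544 kW
Heat removed = 1712.6 kJ/min

Q_out = 1710 kJ/min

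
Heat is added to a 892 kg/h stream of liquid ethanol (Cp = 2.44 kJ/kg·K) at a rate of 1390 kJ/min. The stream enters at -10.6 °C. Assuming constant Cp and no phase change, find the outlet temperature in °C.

Q = 1390 kJ/min = 83400 kJ/h
ΔT = Q/(ṁ·Cp) = 83400/(892×2.44) = 38.319 K
T_out = -10.6 + 38.319 = 27.719 °C

T_out = 27.7 °C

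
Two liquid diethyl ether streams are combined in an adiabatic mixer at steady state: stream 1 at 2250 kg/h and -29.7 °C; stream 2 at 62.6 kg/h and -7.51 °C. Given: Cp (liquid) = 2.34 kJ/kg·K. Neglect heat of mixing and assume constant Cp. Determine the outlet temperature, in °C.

Energy balance with Q = 0: Σ ṁᵢCp,ᵢ(T_out − Tᵢ) = 0
Σ ṁᵢCp,ᵢTᵢ = 2250×2.34×-29.7 + 62.6×2.34×-7.51 = -157470
Σ ṁᵢCp,ᵢ = 2250×2.34 + 62.6×2.34 = 5411.5
T_out = -157470 / 5411.5 = -29.099 °C

T_out = -29.1 °C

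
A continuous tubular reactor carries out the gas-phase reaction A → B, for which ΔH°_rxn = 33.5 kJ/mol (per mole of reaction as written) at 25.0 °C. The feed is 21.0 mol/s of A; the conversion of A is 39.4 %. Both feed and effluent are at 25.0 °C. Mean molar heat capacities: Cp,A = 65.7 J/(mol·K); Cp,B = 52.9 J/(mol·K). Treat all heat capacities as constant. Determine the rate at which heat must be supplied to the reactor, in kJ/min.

Q_in = 16600 kJ/min

Extent of reaction ξ = 0.394 × 21.0 = 8.274 mol/s
Reaction term: ξ·ΔH°_rxn = 8.274 × 33.5 = 277.18 kJ/s
Q = ΔH = 277.18 kJ/s = 277.18 kW
Heat supplied = 16631 kJ/min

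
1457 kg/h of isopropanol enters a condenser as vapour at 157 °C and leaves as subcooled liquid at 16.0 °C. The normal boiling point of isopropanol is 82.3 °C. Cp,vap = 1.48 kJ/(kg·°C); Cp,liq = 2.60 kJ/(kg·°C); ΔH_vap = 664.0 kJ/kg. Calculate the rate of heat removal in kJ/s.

vapour 157→82.3 °C: -110.56 kJ/kg
condensation at 82.3 °C: -664 kJ/kg
liquid 82.3→16.0 °C: -172.38 kJ/kg
Δh = -110.56 + -664 + -172.38 = -946.94 kJ/kg
Q = ṁ·Δh = 1457 kg/h × -946.94 kJ/kg = -1.3797e+06 kJ/h
|Q| = 383.25 kW

Q_c = 383 kJ/s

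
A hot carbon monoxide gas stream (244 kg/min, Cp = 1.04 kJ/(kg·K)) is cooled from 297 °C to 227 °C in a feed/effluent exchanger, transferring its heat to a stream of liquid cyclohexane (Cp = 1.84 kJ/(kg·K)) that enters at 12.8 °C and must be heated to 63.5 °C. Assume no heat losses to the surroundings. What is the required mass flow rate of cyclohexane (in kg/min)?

ṁ_c = 190 kg/min

Heat released by hot stream: Q = 244 × 1.04 × (297 − 227) = 17763 kJ/min
Energy balance on cold side (adiabatic exchanger): Q = ṁ_c·Cp_c·(T_c,out − T_c,in)
ṁ_c = 17763 / [1.84 × (63.5 − 12.8)] = 190.41 kg/min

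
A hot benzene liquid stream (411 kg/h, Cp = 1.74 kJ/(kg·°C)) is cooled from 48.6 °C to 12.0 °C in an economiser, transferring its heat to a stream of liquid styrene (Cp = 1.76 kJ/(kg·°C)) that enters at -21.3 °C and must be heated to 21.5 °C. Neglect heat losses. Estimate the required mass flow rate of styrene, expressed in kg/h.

Heat released by hot stream: Q = 411 × 1.74 × (48.6 − 12.0) = 26174 kJ/h
Energy balance on cold side (adiabatic exchanger): Q = ṁ_c·Cp_c·(T_c,out − T_c,in)
ṁ_c = 26174 / [1.76 × (21.5 − -21.3)] = 347.47 kg/h

ṁ_c = 347 kg/h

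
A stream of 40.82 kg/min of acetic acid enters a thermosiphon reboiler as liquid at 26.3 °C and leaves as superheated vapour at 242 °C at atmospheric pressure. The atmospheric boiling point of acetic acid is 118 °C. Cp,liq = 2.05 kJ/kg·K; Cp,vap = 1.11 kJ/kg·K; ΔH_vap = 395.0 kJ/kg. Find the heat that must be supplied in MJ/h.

liquid 26.3→118 °C: 187.98 kJ/kg
vaporisation at 118 °C: 395 kJ/kg
vapour 118→242 °C: 137.64 kJ/kg
Δh = 187.98 + 395 + 137.64 = 720.62 kJ/kg
Q = ṁ·Δh = 40.82 kg/min × 720.62 kJ/kg = 29416 kJ/min
|Q| = 490.27 kW = 1765 MJ/h

Q = 1760 MJ/h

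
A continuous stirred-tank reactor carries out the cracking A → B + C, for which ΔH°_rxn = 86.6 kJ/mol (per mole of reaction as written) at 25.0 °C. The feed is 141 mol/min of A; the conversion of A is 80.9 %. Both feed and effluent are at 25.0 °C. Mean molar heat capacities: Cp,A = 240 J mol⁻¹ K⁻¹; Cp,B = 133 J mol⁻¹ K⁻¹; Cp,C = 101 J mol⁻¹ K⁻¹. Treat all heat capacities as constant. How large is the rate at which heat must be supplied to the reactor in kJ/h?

Extent of reaction ξ = 0.809 × 141 = 114.07 mol/min
Reaction term: ξ·ΔH°_rxn = 114.07 × 86.6 = 9878.4 kJ/min
Q = ΔH = 9878.4 kJ/min = 164.64 kW
Heat supplied = 592700 kJ/h

Q_in = 593000 kJ/h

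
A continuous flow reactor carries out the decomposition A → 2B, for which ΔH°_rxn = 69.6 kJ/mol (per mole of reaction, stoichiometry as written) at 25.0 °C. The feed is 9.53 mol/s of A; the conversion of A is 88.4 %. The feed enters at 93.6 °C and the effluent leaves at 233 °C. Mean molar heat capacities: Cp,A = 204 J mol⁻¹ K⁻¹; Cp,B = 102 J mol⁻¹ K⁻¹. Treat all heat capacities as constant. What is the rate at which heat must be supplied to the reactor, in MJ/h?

Extent of reaction ξ = 0.884 × 9.53 = 8.4245 mol/s
Reaction term: ξ·ΔH°_rxn = 8.4245 × 69.6 = 586.35 kJ/s
Sensible, feed 93.6→25 °C: -133.37 kJ/s
Outlet flows (mol/s): A 1.1055, B 16.849
Sensible, products 25→233 °C: 404.38 kJ/s
Q = ΔH = 857.36 kJ/s = 857.36 kW
Heat supplied = 3086.5 MJ/h

Q_in = 3090 MJ/h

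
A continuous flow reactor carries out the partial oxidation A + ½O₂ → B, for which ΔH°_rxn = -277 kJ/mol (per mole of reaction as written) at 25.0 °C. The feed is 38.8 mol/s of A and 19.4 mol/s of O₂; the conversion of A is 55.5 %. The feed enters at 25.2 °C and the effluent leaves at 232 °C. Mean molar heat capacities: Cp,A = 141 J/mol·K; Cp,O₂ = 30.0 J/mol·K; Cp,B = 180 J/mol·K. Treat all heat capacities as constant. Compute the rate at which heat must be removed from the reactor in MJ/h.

Q_out = 16600 MJ/h

Extent of reaction ξ = 0.555 × 38.8 = 21.534 mol/s
Reaction term: ξ·ΔH°_rxn = 21.534 × -277 = -5964.9 kJ/s
Sensible, feed 25.2→25 °C: -1.2106 kJ/s
Outlet flows (mol/s): A 17.266, O₂ 8.633, B 21.534
Sensible, products 25→232 °C: 1359.9 kJ/s
Q = ΔH = -4606.2 kJ/s = -4606.2 kW
Heat removed = 16582 MJ/h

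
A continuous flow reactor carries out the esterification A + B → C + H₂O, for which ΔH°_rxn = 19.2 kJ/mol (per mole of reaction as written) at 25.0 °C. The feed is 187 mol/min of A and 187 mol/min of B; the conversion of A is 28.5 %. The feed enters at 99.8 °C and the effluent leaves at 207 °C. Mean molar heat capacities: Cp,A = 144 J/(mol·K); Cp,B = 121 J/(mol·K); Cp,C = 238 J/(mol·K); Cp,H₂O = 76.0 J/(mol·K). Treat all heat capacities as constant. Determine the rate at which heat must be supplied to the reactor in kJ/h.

Q_in = 409000 kJ/h

Extent of reaction ξ = 0.285 × 187 = 53.295 mol/min
Reaction term: ξ·ΔH°_rxn = 53.295 × 19.2 = 1023.3 kJ/min
Sensible, feed 99.8→25 °C: -3706.7 kJ/min
Outlet flows (mol/min): A 133.71, B 133.71, C 53.295, H₂O 53.295
Sensible, products 25→207 °C: 9494.3 kJ/min
Q = ΔH = 6810.8 kJ/min = 113.51 kW
Heat supplied = 408650 kJ/h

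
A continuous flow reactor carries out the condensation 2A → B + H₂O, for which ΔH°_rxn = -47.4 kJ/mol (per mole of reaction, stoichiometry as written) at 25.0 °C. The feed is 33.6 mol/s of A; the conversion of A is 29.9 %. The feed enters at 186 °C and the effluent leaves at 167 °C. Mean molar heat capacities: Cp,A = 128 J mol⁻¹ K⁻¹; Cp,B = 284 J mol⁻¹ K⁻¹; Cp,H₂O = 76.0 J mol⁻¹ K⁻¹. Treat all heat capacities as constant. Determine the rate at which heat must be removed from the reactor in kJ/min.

Q_out = 14700 kJ/min

Extent of reaction ξ = 0.299 × 33.6 / 2 = 5.0232 mol/s
Reaction term: ξ·ΔH°_rxn = 5.0232 × -47.4 = -238.1 kJ/s
Sensible, feed 186→25 °C: -692.43 kJ/s
Outlet flows (mol/s): A 23.554, B 5.0232, H₂O 5.0232
Sensible, products 25→167 °C: 684.9 kJ/s
Q = ΔH = -245.63 kJ/s = -245.63 kW
Heat removed = 14738 kJ/min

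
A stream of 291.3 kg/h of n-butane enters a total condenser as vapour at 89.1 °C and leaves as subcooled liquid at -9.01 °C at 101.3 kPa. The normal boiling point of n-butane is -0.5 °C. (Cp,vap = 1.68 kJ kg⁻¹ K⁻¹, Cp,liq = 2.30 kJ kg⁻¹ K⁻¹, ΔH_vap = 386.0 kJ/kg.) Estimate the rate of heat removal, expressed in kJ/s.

vapour 89.1→-0.5 °C: -150.53 kJ/kg
condensation at -0.5 °C: -386 kJ/kg
liquid -0.5→-9.01 °C: -19.573 kJ/kg
Δh = -150.53 + -386 + -19.573 = -556.1 kJ/kg
Q = ṁ·Δh = 291.3 kg/h × -556.1 kJ/kg = -161990 kJ/h
|Q| = 44.998 kW

Q_c = 45.0 kJ/s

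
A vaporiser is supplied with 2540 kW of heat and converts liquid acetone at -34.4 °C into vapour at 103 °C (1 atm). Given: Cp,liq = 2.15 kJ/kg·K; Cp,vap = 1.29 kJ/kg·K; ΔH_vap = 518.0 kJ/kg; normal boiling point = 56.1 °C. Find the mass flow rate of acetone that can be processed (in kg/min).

Δh = 2.15×(56.1−-34.4) + 518.0 + 1.29×(103−56.1) = 773.08 kJ/kg
Q = 2540 kW = 2540 kJ/s = 152400 kJ/min
ṁ = Q/Δh = 152400 / 773.08 = 197.13 kg/min

ṁ = 197 kg/min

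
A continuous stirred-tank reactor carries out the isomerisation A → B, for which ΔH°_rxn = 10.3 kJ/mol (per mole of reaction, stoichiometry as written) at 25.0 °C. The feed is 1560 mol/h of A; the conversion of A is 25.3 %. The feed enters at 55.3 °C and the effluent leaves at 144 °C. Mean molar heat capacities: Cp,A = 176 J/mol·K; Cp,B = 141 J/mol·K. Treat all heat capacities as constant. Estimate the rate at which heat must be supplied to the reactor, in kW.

Extent of reaction ξ = 0.253 × 1560 = 394.68 mol/h
Reaction term: ξ·ΔH°_rxn = 394.68 × 10.3 = 4065.2 kJ/h
Sensible, feed 55.3→25 °C: -8319.2 kJ/h
Outlet flows (mol/h): A 1165.3, B 394.68
Sensible, products 25→144 °C: 31029 kJ/h
Q = ΔH = 26775 kJ/h = 7.4375 kW
Heat supplied = 7.4375 kW

Q_in = 7.44 kW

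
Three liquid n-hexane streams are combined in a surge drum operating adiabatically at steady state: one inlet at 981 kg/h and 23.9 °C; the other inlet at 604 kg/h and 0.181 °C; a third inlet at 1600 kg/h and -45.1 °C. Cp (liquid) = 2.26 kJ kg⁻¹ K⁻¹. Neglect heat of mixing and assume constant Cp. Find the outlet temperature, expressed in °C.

T_out = -15.3 °C

Energy balance with Q = 0: Σ ṁᵢCp,ᵢ(T_out − Tᵢ) = 0
T_out = Σ ṁᵢCp,ᵢTᵢ / Σ ṁᵢCp,ᵢ
      = -109850 / 7198.1 = -15.261 °C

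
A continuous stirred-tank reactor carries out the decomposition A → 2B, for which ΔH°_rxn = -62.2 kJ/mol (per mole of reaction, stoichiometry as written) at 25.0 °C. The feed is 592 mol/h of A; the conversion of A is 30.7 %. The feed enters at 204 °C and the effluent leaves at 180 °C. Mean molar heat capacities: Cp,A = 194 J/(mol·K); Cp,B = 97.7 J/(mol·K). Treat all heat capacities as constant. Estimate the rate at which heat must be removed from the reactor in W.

Q_out = 3890 W

Extent of reaction ξ = 0.307 × 592 = 181.74 mol/h
Reaction term: ξ·ΔH°_rxn = 181.74 × -62.2 = -11304 kJ/h
Sensible, feed 204→25 °C: -20558 kJ/h
Outlet flows (mol/h): A 410.26, B 363.49
Sensible, products 25→180 °C: 17841 kJ/h
Q = ΔH = -14021 kJ/h = -3.8948 kW
Heat removed = 3894.8 W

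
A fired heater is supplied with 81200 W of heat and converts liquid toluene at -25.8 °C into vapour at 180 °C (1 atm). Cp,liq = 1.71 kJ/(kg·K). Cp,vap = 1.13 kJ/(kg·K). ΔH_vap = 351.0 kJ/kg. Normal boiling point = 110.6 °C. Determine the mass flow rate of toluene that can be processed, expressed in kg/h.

Δh = 1.71×(110.6−-25.8) + 351.0 + 1.13×(180−110.6) = 662.67 kJ/kg
Q = 81200 W = 81.2 kJ/s = 292320 kJ/h
ṁ = Q/Δh = 292320 / 662.67 = 441.13 kg/h

ṁ = 441 kg/h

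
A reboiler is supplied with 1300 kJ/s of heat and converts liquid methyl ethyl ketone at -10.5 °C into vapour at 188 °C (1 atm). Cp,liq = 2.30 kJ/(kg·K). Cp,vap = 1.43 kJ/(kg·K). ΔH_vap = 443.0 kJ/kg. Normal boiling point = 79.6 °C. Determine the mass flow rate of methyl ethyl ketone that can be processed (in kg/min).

ṁ = 96.9 kg/min

Δh = 2.30×(79.6−-10.5) + 443.0 + 1.43×(188−79.6) = 805.24 kJ/kg
Q = 1300 kJ/s = 1300 kJ/s = 78000 kJ/min
ṁ = Q/Δh = 78000 / 805.24 = 96.865 kg/min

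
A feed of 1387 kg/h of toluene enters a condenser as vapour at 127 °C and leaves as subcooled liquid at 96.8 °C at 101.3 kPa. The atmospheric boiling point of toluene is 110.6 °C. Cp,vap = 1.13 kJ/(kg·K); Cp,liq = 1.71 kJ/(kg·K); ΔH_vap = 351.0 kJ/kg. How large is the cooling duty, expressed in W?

vapour 127→110.6 °C: -18.532 kJ/kg
condensation at 110.6 °C: -351 kJ/kg
liquid 110.6→96.8 °C: -23.598 kJ/kg
Δh = -18.532 + -351 + -23.598 = -393.13 kJ/kg
Q = ṁ·Δh = 1387 kg/h × -393.13 kJ/kg = -545270 kJ/h
|Q| = 151.46 kW = 151460 W

Q_c = 151000 W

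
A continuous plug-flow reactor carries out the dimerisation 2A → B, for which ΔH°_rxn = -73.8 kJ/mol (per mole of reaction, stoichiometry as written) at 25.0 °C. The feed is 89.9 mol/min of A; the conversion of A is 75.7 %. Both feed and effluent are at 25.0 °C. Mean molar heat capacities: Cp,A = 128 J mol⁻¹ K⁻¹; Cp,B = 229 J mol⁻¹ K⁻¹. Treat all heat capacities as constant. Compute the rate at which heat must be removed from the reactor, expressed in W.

Extent of reaction ξ = 0.757 × 89.9 / 2 = 34.027 mol/min
Reaction term: ξ·ΔH°_rxn = 34.027 × -73.8 = -2511.2 kJ/min
Q = ΔH = -2511.2 kJ/min = -41.853 kW
Heat removed = 41853 W

Q_out = 41900 W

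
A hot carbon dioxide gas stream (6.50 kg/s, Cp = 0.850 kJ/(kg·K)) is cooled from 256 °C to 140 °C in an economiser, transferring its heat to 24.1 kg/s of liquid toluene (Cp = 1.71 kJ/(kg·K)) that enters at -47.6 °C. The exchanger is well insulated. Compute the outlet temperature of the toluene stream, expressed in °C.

T_c,out = -32.0 °C

Heat released by hot stream: Q = 6.50 × 0.850 × (256 − 140) = 640.9 kJ/s
Energy balance on cold side (adiabatic exchanger): Q = ṁ_c·Cp_c·(T_c,out − T_c,in)
T_c,out = -47.6 + 640.9/(24.1 × 1.71) = -32.048 °C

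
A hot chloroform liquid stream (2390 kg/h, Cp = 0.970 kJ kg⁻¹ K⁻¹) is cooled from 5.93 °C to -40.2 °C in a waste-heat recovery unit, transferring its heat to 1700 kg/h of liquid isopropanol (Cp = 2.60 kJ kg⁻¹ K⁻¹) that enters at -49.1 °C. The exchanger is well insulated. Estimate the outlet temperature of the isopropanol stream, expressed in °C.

T_c,out = -24.9 °C

Heat released by hot stream: Q = 2390 × 0.970 × (5.93 − -40.2) = 106940 kJ/h
Energy balance on cold side (adiabatic exchanger): Q = ṁ_c·Cp_c·(T_c,out − T_c,in)
T_c,out = -49.1 + 106940/(1700 × 2.60) = -24.905 °C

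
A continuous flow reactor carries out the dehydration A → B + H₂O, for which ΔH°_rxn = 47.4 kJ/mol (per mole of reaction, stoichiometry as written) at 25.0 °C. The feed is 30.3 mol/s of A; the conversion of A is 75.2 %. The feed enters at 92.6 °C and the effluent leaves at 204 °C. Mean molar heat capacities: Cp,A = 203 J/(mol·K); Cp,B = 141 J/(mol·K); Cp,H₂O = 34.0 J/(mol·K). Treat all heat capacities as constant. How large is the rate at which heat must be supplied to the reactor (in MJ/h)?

Q_in = 5940 MJ/h

Extent of reaction ξ = 0.752 × 30.3 = 22.786 mol/s
Reaction term: ξ·ΔH°_rxn = 22.786 × 47.4 = 1080 kJ/s
Sensible, feed 92.6→25 °C: -415.8 kJ/s
Outlet flows (mol/s): A 7.5144, B 22.786, H₂O 22.786
Sensible, products 25→204 °C: 986.81 kJ/s
Q = ΔH = 1651 kJ/s = 1651 kW
Heat supplied = 5943.8 MJ/h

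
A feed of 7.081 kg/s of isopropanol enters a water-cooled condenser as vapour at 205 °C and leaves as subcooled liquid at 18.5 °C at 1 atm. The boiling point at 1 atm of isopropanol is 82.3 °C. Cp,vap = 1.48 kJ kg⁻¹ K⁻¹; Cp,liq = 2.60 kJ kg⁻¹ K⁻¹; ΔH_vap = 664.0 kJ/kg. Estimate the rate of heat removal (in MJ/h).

Q_c = 25800 MJ/h

vapour 205→82.3 °C: -181.6 kJ/kg
condensation at 82.3 °C: -664 kJ/kg
liquid 82.3→18.5 °C: -165.88 kJ/kg
Δh = -181.6 + -664 + -165.88 = -1011.5 kJ/kg
Q = ṁ·Δh = 7.081 kg/s × -1011.5 kJ/kg = -7162.3 kJ/s
|Q| = 7162.3 kW = 25784 MJ/h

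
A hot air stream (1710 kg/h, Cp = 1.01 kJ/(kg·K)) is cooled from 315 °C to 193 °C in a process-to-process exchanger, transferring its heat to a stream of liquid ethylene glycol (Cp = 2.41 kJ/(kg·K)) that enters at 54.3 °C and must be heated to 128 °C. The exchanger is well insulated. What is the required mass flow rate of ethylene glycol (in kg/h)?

ṁ_c = 1190 kg/h

Heat released by hot stream: Q = 1710 × 1.01 × (315 − 193) = 210710 kJ/h
Energy balance on cold side (adiabatic exchanger): Q = ṁ_c·Cp_c·(T_c,out − T_c,in)
ṁ_c = 210710 / [2.41 × (128 − 54.3)] = 1186.3 kg/h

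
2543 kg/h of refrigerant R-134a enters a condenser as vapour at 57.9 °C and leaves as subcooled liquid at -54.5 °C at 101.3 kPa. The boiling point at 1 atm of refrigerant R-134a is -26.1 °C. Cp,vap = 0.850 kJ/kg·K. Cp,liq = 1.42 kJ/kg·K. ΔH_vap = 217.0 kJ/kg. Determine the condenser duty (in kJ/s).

Q_c = 232 kJ/s

vapour 57.9→-26.1 °C: -71.4 kJ/kg
condensation at -26.1 °C: -217 kJ/kg
liquid -26.1→-54.5 °C: -40.328 kJ/kg
Δh = -71.4 + -217 + -40.328 = -328.73 kJ/kg
Q = ṁ·Δh = 2543 kg/h × -328.73 kJ/kg = -835960 kJ/h
|Q| = 232.21 kW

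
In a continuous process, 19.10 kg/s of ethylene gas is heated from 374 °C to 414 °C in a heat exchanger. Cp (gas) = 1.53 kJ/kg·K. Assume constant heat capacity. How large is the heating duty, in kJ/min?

Q = 70100 kJ/min

Q = ṁ·Cp·ΔT = 19.10 × 1.53 × (414 − 374) = 1168.9 kJ/s
Heating duty = 70135 kJ/min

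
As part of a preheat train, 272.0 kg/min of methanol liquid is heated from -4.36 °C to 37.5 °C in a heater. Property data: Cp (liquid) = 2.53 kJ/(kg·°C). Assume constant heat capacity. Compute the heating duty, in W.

Q = 480000 W

Q = ṁ·Cp·ΔT = 272.0 × 2.53 × (37.5 − -4.36) = 28806 kJ/min
Converting: 28806 / 60 s = 480.11 kW
Heating duty = 480110 W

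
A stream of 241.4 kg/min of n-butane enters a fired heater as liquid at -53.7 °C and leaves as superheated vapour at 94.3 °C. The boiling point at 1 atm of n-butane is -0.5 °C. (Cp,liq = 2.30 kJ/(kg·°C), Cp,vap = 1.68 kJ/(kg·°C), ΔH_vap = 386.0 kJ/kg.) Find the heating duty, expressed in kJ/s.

liquid -53.7→-0.5 °C: 122.36 kJ/kg
vaporisation at -0.5 °C: 386 kJ/kg
vapour -0.5→94.3 °C: 159.26 kJ/kg
Δh = 122.36 + 386 + 159.26 = 667.62 kJ/kg
Q = ṁ·Δh = 241.4 kg/min × 667.62 kJ/kg = 161160 kJ/min
|Q| = 2686.1 kW

Q = 2690 kJ/s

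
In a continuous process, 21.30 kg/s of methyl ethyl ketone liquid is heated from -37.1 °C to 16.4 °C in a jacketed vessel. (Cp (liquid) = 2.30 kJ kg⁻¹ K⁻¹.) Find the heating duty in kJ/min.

Q = 157000 kJ/min

Q = ṁ·Cp·ΔT = 21.30 × 2.30 × (16.4 − -37.1) = 2621 kJ/s
Heating duty = 157260 kJ/min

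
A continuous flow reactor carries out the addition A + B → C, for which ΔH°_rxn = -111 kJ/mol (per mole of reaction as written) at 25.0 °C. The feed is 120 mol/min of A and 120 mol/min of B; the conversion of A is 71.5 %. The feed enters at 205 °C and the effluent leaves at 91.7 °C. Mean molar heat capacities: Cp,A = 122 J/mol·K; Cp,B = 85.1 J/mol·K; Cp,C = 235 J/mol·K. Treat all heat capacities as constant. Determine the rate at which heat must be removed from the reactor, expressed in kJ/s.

Extent of reaction ξ = 0.715 × 120 = 85.8 mol/min
Reaction term: ξ·ΔH°_rxn = 85.8 × -111 = -9523.8 kJ/min
Sensible, feed 205→25 °C: -4473.4 kJ/min
Outlet flows (mol/min): A 34.2, B 34.2, C 85.8
Sensible, products 25→91.7 °C: 1817.3 kJ/min
Q = ΔH = -12180 kJ/min = -203 kW
Heat removed = 203 kJ/s

Q_out = 203 kJ/s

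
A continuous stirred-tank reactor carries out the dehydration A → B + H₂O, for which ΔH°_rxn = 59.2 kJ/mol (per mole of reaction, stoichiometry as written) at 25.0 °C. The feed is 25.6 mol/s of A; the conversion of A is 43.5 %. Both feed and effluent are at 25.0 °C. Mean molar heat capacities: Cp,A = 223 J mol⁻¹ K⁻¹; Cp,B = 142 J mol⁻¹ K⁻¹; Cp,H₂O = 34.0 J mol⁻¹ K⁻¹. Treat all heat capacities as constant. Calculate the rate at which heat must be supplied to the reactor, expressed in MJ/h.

Q_in = 2370 MJ/h

Extent of reaction ξ = 0.435 × 25.6 = 11.136 mol/s
Reaction term: ξ·ΔH°_rxn = 11.136 × 59.2 = 659.25 kJ/s
Q = ΔH = 659.25 kJ/s = 659.25 kW
Heat supplied = 2373.3 MJ/h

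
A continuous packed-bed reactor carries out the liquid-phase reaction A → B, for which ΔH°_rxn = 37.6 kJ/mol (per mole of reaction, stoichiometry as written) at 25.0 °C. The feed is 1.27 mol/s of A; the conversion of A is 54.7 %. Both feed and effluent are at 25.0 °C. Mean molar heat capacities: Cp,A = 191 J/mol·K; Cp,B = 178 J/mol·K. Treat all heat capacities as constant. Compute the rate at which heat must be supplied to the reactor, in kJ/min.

Extent of reaction ξ = 0.547 × 1.27 = 0.69469 mol/s
Reaction term: ξ·ΔH°_rxn = 0.69469 × 37.6 = 26.12 kJ/s
Q = ΔH = 26.12 kJ/s = 26.12 kW
Heat supplied = 1567.2 kJ/min

Q_in = 1570 kJ/min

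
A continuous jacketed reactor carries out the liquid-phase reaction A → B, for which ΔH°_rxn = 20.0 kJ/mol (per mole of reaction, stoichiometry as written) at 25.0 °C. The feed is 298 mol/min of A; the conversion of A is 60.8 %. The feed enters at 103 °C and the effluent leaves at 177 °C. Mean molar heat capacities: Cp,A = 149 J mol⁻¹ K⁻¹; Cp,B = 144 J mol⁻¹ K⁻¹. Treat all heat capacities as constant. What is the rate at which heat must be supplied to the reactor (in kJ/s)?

Q_in = 113 kJ/s

Extent of reaction ξ = 0.608 × 298 = 181.18 mol/min
Reaction term: ξ·ΔH°_rxn = 181.18 × 20.0 = 3623.7 kJ/min
Sensible, feed 103→25 °C: -3463.4 kJ/min
Outlet flows (mol/min): A 116.82, B 181.18
Sensible, products 25→177 °C: 6611.4 kJ/min
Q = ΔH = 6771.7 kJ/min = 112.86 kW
Heat supplied = 112.86 kJ/s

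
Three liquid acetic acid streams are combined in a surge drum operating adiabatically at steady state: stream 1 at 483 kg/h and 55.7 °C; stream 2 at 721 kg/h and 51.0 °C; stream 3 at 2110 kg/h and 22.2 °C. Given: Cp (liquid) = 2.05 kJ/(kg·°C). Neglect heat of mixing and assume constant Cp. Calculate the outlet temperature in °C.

T_out = 33.3 °C

No heat crosses the boundary, so H_out = H_in.
T_out = Σ ṁᵢCp,ᵢTᵢ / Σ ṁᵢCp,ᵢ
      = 226560 / 6793.7 = 33.348 °C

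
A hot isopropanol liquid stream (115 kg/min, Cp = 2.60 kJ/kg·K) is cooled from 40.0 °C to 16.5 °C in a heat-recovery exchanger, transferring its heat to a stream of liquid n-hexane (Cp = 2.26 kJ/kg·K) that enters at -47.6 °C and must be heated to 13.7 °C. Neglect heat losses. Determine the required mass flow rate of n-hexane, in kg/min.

Heat released by hot stream: Q = 115 × 2.60 × (40.0 − 16.5) = 7026.5 kJ/min
Energy balance on cold side (adiabatic exchanger): Q = ṁ_c·Cp_c·(T_c,out − T_c,in)
ṁ_c = 7026.5 / [2.26 × (13.7 − -47.6)] = 50.719 kg/min

ṁ_c = 50.7 kg/min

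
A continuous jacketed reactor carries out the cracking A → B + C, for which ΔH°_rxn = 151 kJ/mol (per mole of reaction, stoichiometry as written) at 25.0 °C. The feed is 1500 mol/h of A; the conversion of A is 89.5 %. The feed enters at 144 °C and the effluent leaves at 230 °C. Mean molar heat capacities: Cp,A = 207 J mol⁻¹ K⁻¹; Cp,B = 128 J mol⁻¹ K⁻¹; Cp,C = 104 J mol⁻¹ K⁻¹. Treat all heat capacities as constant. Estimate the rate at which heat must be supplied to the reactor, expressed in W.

Q_in = 65600 W

Extent of reaction ξ = 0.895 × 1500 = 1342.5 mol/h
Reaction term: ξ·ΔH°_rxn = 1342.5 × 151 = 202720 kJ/h
Sensible, feed 144→25 °C: -36950 kJ/h
Outlet flows (mol/h): A 157.5, B 1342.5, C 1342.5
Sensible, products 25→230 °C: 70533 kJ/h
Q = ΔH = 236300 kJ/h = 65.639 kW
Heat supplied = 65639 W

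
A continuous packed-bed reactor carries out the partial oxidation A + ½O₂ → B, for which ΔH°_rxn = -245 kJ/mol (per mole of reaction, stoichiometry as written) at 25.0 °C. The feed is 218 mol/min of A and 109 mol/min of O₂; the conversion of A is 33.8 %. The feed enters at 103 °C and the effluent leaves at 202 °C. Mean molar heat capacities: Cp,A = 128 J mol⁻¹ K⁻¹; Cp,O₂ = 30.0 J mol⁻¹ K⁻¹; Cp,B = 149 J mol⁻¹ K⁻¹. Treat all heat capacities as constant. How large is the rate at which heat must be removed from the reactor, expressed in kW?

Q_out = 248 kW

Extent of reaction ξ = 0.338 × 218 = 73.684 mol/min
Reaction term: ξ·ΔH°_rxn = 73.684 × -245 = -18053 kJ/min
Sensible, feed 103→25 °C: -2431.6 kJ/min
Outlet flows (mol/min): A 144.32, O₂ 72.158, B 73.684
Sensible, products 25→202 °C: 5596.1 kJ/min
Q = ΔH = -14888 kJ/min = -248.14 kW
Heat removed = 248.14 kW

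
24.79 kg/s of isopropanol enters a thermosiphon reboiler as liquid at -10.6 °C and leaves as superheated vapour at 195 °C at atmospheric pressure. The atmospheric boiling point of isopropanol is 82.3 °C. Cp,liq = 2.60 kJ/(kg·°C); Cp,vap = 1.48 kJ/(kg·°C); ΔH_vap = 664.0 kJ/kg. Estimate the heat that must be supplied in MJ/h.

liquid -10.6→82.3 °C: 241.54 kJ/kg
vaporisation at 82.3 °C: 664 kJ/kg
vapour 82.3→195 °C: 166.8 kJ/kg
Δh = 241.54 + 664 + 166.8 = 1072.3 kJ/kg
Q = ṁ·Δh = 24.79 kg/s × 1072.3 kJ/kg = 26583 kJ/s
|Q| = 26583 kW = 95700 MJ/h

Q = 95700 MJ/h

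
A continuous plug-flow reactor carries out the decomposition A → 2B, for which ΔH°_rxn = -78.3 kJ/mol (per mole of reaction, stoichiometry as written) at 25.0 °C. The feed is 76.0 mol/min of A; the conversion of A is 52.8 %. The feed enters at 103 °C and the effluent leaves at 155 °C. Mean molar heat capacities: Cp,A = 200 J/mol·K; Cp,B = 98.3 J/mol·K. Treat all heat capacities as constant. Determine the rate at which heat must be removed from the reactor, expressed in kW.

Extent of reaction ξ = 0.528 × 76.0 = 40.128 mol/min
Reaction term: ξ·ΔH°_rxn = 40.128 × -78.3 = -3142 kJ/min
Sensible, feed 103→25 °C: -1185.6 kJ/min
Outlet flows (mol/min): A 35.872, B 80.256
Sensible, products 25→155 °C: 1958.3 kJ/min
Q = ΔH = -2369.4 kJ/min = -39.489 kW
Heat removed = 39.489 kW

Q_out = 39.5 kW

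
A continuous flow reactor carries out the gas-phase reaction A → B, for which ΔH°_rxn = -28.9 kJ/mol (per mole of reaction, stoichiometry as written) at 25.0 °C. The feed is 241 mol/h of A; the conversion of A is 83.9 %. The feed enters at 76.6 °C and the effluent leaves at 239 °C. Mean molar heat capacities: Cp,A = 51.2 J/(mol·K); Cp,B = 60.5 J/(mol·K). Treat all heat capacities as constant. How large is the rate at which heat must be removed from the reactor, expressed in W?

Q_out = 955 W

Extent of reaction ξ = 0.839 × 241 = 202.2 mol/h
Reaction term: ξ·ΔH°_rxn = 202.2 × -28.9 = -5843.6 kJ/h
Sensible, feed 76.6→25 °C: -636.7 kJ/h
Outlet flows (mol/h): A 38.801, B 202.2
Sensible, products 25→239 °C: 3043 kJ/h
Q = ΔH = -3437.2 kJ/h = -0.95479 kW
Heat removed = 954.79 W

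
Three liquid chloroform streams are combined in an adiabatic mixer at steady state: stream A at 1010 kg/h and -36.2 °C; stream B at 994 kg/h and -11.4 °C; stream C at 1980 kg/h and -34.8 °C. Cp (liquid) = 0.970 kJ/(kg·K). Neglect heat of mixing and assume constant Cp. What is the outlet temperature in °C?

No heat crosses the boundary, so H_out = H_in.
T_out = Σ ṁᵢCp,ᵢTᵢ / Σ ṁᵢCp,ᵢ
      = -113290 / 3864.5 = -29.317 °C

T_out = -29.3 °C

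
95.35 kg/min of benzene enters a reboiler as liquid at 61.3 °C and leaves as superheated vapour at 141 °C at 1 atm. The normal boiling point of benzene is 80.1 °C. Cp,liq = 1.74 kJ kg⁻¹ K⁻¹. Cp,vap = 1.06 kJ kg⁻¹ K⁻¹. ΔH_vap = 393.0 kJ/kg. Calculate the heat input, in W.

Q = 779000 W

liquid 61.3→80.1 °C: 32.712 kJ/kg
vaporisation at 80.1 °C: 393 kJ/kg
vapour 80.1→141 °C: 64.554 kJ/kg
Δh = 32.712 + 393 + 64.554 = 490.27 kJ/kg
Q = ṁ·Δh = 95.35 kg/min × 490.27 kJ/kg = 46747 kJ/min
|Q| = 779.11 kW = 779110 W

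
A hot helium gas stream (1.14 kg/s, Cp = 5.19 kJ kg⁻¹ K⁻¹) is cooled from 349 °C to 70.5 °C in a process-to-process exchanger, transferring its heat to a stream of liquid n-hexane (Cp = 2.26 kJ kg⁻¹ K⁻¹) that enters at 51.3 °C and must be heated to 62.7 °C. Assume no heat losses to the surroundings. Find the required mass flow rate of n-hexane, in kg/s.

Heat released by hot stream: Q = 1.14 × 5.19 × (349 − 70.5) = 1647.8 kJ/s
Energy balance on cold side (adiabatic exchanger): Q = ṁ_c·Cp_c·(T_c,out − T_c,in)
ṁ_c = 1647.8 / [2.26 × (62.7 − 51.3)] = 63.956 kg/s

ṁ_c = 64.0 kg/s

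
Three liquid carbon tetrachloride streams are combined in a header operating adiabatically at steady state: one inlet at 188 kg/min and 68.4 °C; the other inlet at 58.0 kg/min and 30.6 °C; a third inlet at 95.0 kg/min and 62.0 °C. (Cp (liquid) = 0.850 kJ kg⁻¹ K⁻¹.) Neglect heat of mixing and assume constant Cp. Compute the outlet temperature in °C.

T_out = 60.2 °C

Adiabatic, steady state ⇒ Σ ṁᵢCp,ᵢ(T_out − Tᵢ) = 0
T_out = Σ ṁᵢCp,ᵢTᵢ / Σ ṁᵢCp,ᵢ
      = 17445 / 289.85 = 60.188 °C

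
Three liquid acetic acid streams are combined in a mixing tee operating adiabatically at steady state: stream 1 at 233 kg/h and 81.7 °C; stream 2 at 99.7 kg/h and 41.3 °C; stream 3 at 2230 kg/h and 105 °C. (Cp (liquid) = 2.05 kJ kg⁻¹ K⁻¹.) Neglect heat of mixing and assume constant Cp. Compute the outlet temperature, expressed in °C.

Energy balance with Q = 0: Σ ṁᵢCp,ᵢ(T_out − Tᵢ) = 0
Σ ṁᵢCp,ᵢTᵢ = 233×2.05×81.7 + 99.7×2.05×41.3 + 2230×2.05×105 = 527470
Σ ṁᵢCp,ᵢ = 233×2.05 + 99.7×2.05 + 2230×2.05 = 5253.5
T_out = 527470 / 5253.5 = 100.4 °C

T_out = 100 °C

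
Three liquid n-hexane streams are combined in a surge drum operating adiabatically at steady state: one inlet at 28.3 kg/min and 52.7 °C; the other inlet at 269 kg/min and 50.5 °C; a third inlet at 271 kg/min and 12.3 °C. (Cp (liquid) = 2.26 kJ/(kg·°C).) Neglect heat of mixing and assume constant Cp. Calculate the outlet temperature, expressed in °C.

T_out = 32.4 °C

No heat crosses the boundary, so H_out = H_in.
T_out = Σ ṁᵢCp,ᵢTᵢ / Σ ṁᵢCp,ᵢ
      = 41605 / 1284.4 = 32.393 °C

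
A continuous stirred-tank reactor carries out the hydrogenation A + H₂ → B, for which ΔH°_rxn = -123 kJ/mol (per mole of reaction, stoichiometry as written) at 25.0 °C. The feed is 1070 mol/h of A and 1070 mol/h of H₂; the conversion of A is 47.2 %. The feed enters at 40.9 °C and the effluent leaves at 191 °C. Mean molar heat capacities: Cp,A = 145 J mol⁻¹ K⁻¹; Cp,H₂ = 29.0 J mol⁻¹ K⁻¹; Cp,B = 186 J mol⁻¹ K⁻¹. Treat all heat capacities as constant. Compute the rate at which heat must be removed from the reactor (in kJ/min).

Extent of reaction ξ = 0.472 × 1070 = 505.04 mol/h
Reaction term: ξ·ΔH°_rxn = 505.04 × -123 = -62120 kJ/h
Sensible, feed 40.9→25 °C: -2960.3 kJ/h
Outlet flows (mol/h): A 564.96, H₂ 564.96, B 505.04
Sensible, products 25→191 °C: 31912 kJ/h
Q = ΔH = -33168 kJ/h = -9.2134 kW
Heat removed = 552.8 kJ/min

Q_out = 553 kJ/min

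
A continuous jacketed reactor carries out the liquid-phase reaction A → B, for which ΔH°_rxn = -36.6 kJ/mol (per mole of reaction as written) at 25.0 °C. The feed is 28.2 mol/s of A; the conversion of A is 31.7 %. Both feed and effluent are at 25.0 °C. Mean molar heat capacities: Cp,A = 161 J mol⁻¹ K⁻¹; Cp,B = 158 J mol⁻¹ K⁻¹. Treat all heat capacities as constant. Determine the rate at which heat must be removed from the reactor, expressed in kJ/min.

Q_out = 19600 kJ/min

Extent of reaction ξ = 0.317 × 28.2 = 8.9394 mol/s
Reaction term: ξ·ΔH°_rxn = 8.9394 × -36.6 = -327.18 kJ/s
Q = ΔH = -327.18 kJ/s = -327.18 kW
Heat removed = 19631 kJ/min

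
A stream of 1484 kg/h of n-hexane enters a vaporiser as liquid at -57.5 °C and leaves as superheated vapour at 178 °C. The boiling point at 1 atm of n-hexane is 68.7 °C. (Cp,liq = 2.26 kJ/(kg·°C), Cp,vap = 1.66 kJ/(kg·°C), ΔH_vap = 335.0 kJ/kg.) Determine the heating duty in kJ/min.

liquid -57.5→68.7 °C: 285.21 kJ/kg
vaporisation at 68.7 °C: 335 kJ/kg
vapour 68.7→178 °C: 181.44 kJ/kg
Δh = 285.21 + 335 + 181.44 = 801.65 kJ/kg
Q = ṁ·Δh = 1484 kg/h × 801.65 kJ/kg = 1.1896e+06 kJ/h
|Q| = 330.46 kW = 19827 kJ/min

Q = 19800 kJ/min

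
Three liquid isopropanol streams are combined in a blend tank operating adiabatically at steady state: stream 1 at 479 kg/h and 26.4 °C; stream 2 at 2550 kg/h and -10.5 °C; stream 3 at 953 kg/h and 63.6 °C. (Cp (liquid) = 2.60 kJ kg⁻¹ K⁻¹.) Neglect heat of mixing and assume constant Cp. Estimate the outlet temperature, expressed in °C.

Energy balance with Q = 0: Σ ṁᵢCp,ᵢ(T_out − Tᵢ) = 0
T_out = Σ ṁᵢCp,ᵢTᵢ / Σ ṁᵢCp,ᵢ
      = 120850 / 10353 = 11.673 °C

T_out = 11.7 °C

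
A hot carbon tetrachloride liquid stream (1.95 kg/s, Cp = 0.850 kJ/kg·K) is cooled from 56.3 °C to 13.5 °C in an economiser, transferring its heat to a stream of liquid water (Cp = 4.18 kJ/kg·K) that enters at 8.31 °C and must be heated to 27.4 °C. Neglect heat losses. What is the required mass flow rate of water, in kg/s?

Heat released by hot stream: Q = 1.95 × 0.850 × (56.3 − 13.5) = 70.941 kJ/s
Energy balance on cold side (adiabatic exchanger): Q = ṁ_c·Cp_c·(T_c,out − T_c,in)
ṁ_c = 70.941 / [4.18 × (27.4 − 8.31)] = 0.88903 kg/s

ṁ_c = 0.889 kg/s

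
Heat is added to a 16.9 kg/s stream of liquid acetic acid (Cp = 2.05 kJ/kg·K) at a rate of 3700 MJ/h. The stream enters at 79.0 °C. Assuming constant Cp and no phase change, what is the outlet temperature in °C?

Q = 3700 MJ/h = 1027.8 kJ/s
ΔT = Q/(ṁ·Cp) = 1027.8/(16.9×2.05) = 29.666 K
T_out = 79.0 + 29.666 = 108.67 °C

T_out = 109 °C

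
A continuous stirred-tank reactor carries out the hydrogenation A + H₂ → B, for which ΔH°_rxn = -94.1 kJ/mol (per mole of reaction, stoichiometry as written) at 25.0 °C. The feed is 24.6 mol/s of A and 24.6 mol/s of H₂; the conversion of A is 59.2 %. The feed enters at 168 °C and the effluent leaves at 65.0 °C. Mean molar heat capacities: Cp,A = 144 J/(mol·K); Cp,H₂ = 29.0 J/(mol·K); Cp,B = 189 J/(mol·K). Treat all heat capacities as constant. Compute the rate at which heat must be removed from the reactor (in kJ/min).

Q_out = 108000 kJ/min

Extent of reaction ξ = 0.592 × 24.6 = 14.563 mol/s
Reaction term: ξ·ΔH°_rxn = 14.563 × -94.1 = -1370.4 kJ/s
Sensible, feed 168→25 °C: -608.58 kJ/s
Outlet flows (mol/s): A 10.037, H₂ 10.037, B 14.563
Sensible, products 25→65.0 °C: 179.55 kJ/s
Q = ΔH = -1799.4 kJ/s = -1799.4 kW
Heat removed = 107970 kJ/min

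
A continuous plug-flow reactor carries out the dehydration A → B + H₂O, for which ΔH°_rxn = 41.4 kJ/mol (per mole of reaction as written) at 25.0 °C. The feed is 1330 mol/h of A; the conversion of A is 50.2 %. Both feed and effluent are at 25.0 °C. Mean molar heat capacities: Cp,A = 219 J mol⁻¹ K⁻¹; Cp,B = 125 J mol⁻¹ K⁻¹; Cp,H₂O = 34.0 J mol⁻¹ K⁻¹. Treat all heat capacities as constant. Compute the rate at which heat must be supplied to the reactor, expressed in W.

Q_in = 7680 W

Extent of reaction ξ = 0.502 × 1330 = 667.66 mol/h
Reaction term: ξ·ΔH°_rxn = 667.66 × 41.4 = 27641 kJ/h
Q = ΔH = 27641 kJ/h = 7.6781 kW
Heat supplied = 7678.1 W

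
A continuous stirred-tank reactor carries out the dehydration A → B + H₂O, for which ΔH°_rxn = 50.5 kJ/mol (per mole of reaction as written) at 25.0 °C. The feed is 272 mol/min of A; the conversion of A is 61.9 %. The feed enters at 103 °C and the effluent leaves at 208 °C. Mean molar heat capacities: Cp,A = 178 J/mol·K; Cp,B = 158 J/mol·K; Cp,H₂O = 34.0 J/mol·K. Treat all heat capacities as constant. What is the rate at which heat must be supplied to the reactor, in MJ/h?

Extent of reaction ξ = 0.619 × 272 = 168.37 mol/min
Reaction term: ξ·ΔH°_rxn = 168.37 × 50.5 = 8502.6 kJ/min
Sensible, feed 103→25 °C: -3776.4 kJ/min
Outlet flows (mol/min): A 103.63, B 168.37, H₂O 168.37
Sensible, products 25→208 °C: 9291.5 kJ/min
Q = ΔH = 14018 kJ/min = 233.63 kW
Heat supplied = 841.06 MJ/h

Q_in = 841 MJ/h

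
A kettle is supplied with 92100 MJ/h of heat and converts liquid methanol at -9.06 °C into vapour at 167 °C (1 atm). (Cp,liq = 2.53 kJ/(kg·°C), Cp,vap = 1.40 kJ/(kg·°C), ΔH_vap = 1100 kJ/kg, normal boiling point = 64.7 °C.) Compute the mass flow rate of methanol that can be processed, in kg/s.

ṁ = 17.9 kg/s

Δh = 2.53×(64.7−-9.06) + 1100 + 1.40×(167−64.7) = 1429.8 kJ/kg
Q = 92100 MJ/h = 25583 kJ/s = 25583 kJ/s
ṁ = Q/Δh = 25583 / 1429.8 = 17.893 kg/s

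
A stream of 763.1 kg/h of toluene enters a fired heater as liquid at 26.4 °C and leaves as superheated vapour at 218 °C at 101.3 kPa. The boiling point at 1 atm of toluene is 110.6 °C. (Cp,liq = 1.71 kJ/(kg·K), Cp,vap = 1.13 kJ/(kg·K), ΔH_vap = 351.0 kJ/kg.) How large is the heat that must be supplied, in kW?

liquid 26.4→110.6 °C: 143.98 kJ/kg
vaporisation at 110.6 °C: 351 kJ/kg
vapour 110.6→218 °C: 121.36 kJ/kg
Δh = 143.98 + 351 + 121.36 = 616.34 kJ/kg
Q = ṁ·Δh = 763.1 kg/h × 616.34 kJ/kg = 470330 kJ/h
|Q| = 130.65 kW

Q = 131 kW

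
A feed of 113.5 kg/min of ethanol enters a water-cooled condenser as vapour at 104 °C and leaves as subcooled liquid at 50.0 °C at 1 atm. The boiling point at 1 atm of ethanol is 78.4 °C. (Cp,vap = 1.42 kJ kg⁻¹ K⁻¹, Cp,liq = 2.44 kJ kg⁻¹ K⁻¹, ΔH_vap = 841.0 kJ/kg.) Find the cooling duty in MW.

Q_c = 1.79 MW

vapour 104→78.4 °C: -36.352 kJ/kg
condensation at 78.4 °C: -841 kJ/kg
liquid 78.4→50.0 °C: -69.296 kJ/kg
Δh = -36.352 + -841 + -69.296 = -946.65 kJ/kg
Q = ṁ·Δh = 113.5 kg/min × -946.65 kJ/kg = -107440 kJ/min
|Q| = 1790.7 kW = 1.7907 MW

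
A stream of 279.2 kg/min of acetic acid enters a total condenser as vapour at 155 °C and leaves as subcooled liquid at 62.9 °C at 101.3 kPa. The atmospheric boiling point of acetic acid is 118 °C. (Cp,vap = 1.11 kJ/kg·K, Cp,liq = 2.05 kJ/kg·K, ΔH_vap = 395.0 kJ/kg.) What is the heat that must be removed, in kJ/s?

Q_c = 2550 kJ/s

vapour 155→118 °C: -41.07 kJ/kg
condensation at 118 °C: -395 kJ/kg
liquid 118→62.9 °C: -112.95 kJ/kg
Δh = -41.07 + -395 + -112.95 = -549.02 kJ/kg
Q = ṁ·Δh = 279.2 kg/min × -549.02 kJ/kg = -153290 kJ/min
|Q| = 2554.8 kW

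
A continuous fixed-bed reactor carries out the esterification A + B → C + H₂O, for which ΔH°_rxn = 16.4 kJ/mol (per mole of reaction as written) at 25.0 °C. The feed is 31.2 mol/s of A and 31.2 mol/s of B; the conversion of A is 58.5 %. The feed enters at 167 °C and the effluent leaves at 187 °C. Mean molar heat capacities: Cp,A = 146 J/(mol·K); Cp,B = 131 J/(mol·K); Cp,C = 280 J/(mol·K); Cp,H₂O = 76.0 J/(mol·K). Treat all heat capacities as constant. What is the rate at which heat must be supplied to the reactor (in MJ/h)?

Q_in = 2540 MJ/h

Extent of reaction ξ = 0.585 × 31.2 = 18.252 mol/s
Reaction term: ξ·ΔH°_rxn = 18.252 × 16.4 = 299.33 kJ/s
Sensible, feed 167→25 °C: -1227.2 kJ/s
Outlet flows (mol/s): A 12.948, B 12.948, C 18.252, H₂O 18.252
Sensible, products 25→187 °C: 1633.7 kJ/s
Q = ΔH = 705.77 kJ/s = 705.77 kW
Heat supplied = 2540.8 MJ/h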